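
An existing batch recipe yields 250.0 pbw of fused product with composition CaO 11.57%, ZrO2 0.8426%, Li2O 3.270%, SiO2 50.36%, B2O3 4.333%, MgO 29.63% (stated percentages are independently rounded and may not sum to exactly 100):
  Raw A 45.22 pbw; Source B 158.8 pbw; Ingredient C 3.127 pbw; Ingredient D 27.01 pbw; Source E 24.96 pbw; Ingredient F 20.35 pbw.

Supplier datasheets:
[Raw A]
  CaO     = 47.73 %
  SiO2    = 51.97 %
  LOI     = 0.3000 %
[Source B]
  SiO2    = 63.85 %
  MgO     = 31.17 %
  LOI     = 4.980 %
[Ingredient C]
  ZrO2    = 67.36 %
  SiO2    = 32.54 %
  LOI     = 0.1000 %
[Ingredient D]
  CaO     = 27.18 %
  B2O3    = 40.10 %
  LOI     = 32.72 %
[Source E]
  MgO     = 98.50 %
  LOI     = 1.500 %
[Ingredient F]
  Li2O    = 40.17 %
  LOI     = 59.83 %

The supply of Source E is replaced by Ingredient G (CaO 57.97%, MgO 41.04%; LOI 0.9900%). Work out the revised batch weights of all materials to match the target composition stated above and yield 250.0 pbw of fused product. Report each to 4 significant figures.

All arithmetic maintains full float precision from first step to last; in-progress results appear (rounded to 4 significant digits) alongside each step — each reported figure includes exactly one rounding. All derived quantities are re-derived at exact precision (ignition loss, glass mass, the totals, the six compositions, yield) from the weighed amounts per 250.0 pbw of glass as they appear in the problem or the answer.
Target oxide masses per 250.0 pbw fused product:
  CaO: 11.57% × 250.0 = 28.92 pbw
  ZrO2: 0.8426% × 250.0 = 2.106 pbw
  Li2O: 3.270% × 250.0 = 8.175 pbw
  SiO2: 50.36% × 250.0 = 125.9 pbw
  B2O3: 4.333% × 250.0 = 10.83 pbw
  MgO: 29.63% × 250.0 = 74.08 pbw
Verifying the oxide balance given the weights on record, per the basis as stated (delivered sums recover each target exact up to rounding of places):
  CaO: 3.666·0.4773 + 27.01·0.2718 + 34.21·0.5797 = 28.92 pbw (target 28.92 pbw)
  ZrO2: 3.127·0.6736 = 2.106 pbw (target 2.106 pbw)
  Li2O: 20.35·0.4017 = 8.175 pbw (target 8.175 pbw)
  SiO2: 3.666·0.5197 + 192.6·0.6385 + 3.127·0.3254 = 125.9 pbw (target 125.9 pbw)
  B2O3: 27.01·0.4010 = 10.83 pbw (target 10.83 pbw)
  MgO: 192.6·0.3117 + 34.21·0.4104 = 74.07 pbw (target 74.08 pbw)
Consistency of the glass mass: batch Σ − ignition loss = 250.0 pbw (targets for the oxides total 250.0 pbw; the stated basis being 250.0 pbw — deltas are rounding alone).
Batch total: Σ batch = 281.0 pbw; ignition loss, Σ(batch × LOI) = 30.96 pbw; glass ÷ batch gives a yield of 88.98%.

Revised batch per 250.0 pbw fused product:
  Raw A: 3.666 pbw
  Source B: 192.6 pbw
  Ingredient C: 3.127 pbw
  Ingredient D: 27.01 pbw
  Ingredient G: 34.21 pbw
  Ingredient F: 20.35 pbw
Total batch = 281.0 pbw; LOI loss = 30.96 pbw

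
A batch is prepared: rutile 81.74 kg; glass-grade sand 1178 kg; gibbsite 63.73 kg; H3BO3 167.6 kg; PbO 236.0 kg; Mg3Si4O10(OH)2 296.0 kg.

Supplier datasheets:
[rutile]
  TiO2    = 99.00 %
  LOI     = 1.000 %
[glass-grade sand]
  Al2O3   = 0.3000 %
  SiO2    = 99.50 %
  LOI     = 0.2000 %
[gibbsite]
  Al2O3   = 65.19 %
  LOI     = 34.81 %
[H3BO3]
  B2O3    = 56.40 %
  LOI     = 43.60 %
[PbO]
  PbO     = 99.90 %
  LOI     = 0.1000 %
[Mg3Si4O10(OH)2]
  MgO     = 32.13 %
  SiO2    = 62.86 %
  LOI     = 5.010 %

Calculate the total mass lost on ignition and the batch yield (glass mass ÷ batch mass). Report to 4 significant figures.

Every computation holds exact precision in all steps. Working values are printed rounded to 4 significant digits alongside each step — exactly one rounding is applied to every reported figure. The derived quantities, which include net glass mass, the yield, ignition loss, six oxide percentages, totals, are rebuilt at full precision, as given in either problem or answer, starting from the weights on 1910 kg of glass.
Loss on ignition, line by line:
  rutile: 81.74 × 0.01000 = 0.8174 kg
  glass-grade sand: 1178 × 0.002000 = 2.356 kg
  gibbsite: 63.73 × 0.3481 = 22.18 kg
  H3BO3: 167.6 × 0.4360 = 73.07 kg
  PbO: 236.0 × 0.001000 = 0.2360 kg
  Mg3Si4O10(OH)2: 296.0 × 0.05010 = 14.83 kg
Total LOI = 113.5 kg
Glass = batch − LOI = 2023 − 113.5 = 1910 kg

LOI loss = 113.5 kg; glass = 1910 kg; yield = 94.39%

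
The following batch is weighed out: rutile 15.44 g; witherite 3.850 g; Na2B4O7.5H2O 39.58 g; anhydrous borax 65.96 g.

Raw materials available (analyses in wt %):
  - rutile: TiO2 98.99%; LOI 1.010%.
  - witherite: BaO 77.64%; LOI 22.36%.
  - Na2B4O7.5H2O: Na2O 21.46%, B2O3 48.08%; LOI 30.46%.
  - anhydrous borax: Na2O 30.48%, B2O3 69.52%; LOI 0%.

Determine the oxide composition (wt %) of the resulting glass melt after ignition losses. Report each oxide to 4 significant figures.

Glass mass = 111.8 g (batch 124.8 − LOI 13.07).
Composition: Na2O 25.59%, B2O3 58.06%, BaO 2.675%, TiO2 13.68%

Each numeric step runs at full float precision at each step — values along the way are displayed, rounded to four significant figures, in the printout; exactly one rounding lands on every reported result — all derived quantities are re-derived from the batch weights for 111.8 g of glass at full precision (yield, four oxide percentages, ignition loss, net glass mass, totals), as written in either problem or answer.
Oxide masses out of the charge:
  Na2O: 39.58·0.2146 + 65.96·0.3048 = 28.60 g
  B2O3: 39.58·0.4808 + 65.96·0.6952 = 64.89 g
  BaO: 3.850·0.7764 = 2.989 g
  TiO2: 15.44·0.9899 = 15.28 g
LOI: 15.44·0.01010 + 3.850·0.2236 + 39.58·0.3046 = 13.07 g
Resulting glass, batch − LOI: 124.8 − 13.07 = 111.8 g (= Σ oxide masses)
oxide / glass × 100 gives the wt %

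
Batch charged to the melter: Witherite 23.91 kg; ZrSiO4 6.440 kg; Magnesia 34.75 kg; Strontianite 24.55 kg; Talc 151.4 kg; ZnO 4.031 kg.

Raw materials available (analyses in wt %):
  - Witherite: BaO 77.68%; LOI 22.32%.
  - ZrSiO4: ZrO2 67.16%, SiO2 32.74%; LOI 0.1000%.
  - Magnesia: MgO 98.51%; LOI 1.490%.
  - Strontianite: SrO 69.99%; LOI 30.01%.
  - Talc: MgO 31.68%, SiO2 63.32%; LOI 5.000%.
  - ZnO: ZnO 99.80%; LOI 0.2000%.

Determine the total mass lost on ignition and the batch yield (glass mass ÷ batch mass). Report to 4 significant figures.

LOI loss = 20.81 kg; glass = 224.3 kg; yield = 91.51%

Mid-chain values are shown (rounded to 4 significant figures) within the worked lines; all internal work runs at exact precision through the solve. Exactly one rounding goes into every reported figure — all derived quantities, which include yield, the totals, glass mass, ignition loss, six oxide percentages, are computed at full float precision, as set out in the problem or the answer, starting from the weights on 224.3 kg of glass.
Loss on ignition, line by line:
  Witherite: 23.91 × 0.2232 = 5.337 kg
  ZrSiO4: 6.440 × 0.001000 = 0.006440 kg
  Magnesia: 34.75 × 0.01490 = 0.5178 kg
  Strontianite: 24.55 × 0.3001 = 7.367 kg
  Talc: 151.4 × 0.05000 = 7.570 kg
  ZnO: 4.031 × 0.002000 = 0.008062 kg
Total LOI = 20.81 kg
Glass = batch − LOI = 245.1 − 20.81 = 224.3 kg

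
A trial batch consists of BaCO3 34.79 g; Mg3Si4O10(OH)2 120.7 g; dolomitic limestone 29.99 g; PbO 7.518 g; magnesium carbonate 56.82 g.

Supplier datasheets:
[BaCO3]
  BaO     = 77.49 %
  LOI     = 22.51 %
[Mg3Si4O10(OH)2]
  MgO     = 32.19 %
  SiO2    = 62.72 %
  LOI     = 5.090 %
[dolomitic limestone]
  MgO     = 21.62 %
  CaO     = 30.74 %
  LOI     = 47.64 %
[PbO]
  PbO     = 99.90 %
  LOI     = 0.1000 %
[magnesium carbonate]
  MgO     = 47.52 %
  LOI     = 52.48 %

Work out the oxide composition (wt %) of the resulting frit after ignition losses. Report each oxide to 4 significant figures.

Glass mass = 191.7 g (batch 249.8 − LOI 58.09).
Composition: BaO 14.06%, MgO 37.73%, SiO2 39.48%, CaO 4.808%, PbO 3.917%

Mid-chain values are displayed rounded to 4 significant figures between the steps — all arithmetic maintains full float precision from first step to last. A single rounding yields each reported result — the derived quantities are recomputed from the batch weights per 191.7 g of glass in full precision (LOI, the five compositions, totals, glass mass, the yield) exactly as printed in the problem or the answer.
Delivered oxide masses:
  BaO: 34.79·0.7749 = 26.96 g
  MgO: 120.7·0.3219 + 29.99·0.2162 + 56.82·0.4752 = 72.34 g
  SiO2: 120.7·0.6272 = 75.70 g
  CaO: 29.99·0.3074 = 9.219 g
  PbO: 7.518·0.9990 = 7.510 g
LOI: 34.79·0.2251 + 120.7·0.05090 + 29.99·0.4764 + 7.518·0.001000 + 56.82·0.5248 = 58.09 g
Glass mass = batch − LOI = 249.8 − 58.09 = 191.7 g (the oxide masses sum to this)
each oxide over glass, ×100, is wt %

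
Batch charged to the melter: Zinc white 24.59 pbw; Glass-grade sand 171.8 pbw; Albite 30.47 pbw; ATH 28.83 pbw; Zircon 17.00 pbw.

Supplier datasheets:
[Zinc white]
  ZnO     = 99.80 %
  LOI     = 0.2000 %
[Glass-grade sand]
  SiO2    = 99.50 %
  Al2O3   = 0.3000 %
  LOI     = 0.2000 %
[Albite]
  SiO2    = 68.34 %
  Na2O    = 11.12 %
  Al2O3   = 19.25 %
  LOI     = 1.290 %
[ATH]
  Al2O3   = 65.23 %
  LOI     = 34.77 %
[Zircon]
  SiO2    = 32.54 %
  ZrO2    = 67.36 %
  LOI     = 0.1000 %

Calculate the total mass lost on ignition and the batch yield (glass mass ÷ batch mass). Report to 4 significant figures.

Mid-chain values are rounded to four significant digits when quoted. Full float precision is maintained through the solve. Each reported number sees exactly one rounding; all derived quantities are computed from the batch weights on 261.9 pbw of glass at full float precision (yield, totals, five oxide percentages, net glass mass, LOI) as set out in question or answer.
LOI of each material in turn:
  Zinc white: 24.59 × 0.002000 = 0.04918 pbw
  Glass-grade sand: 171.8 × 0.002000 = 0.3436 pbw
  Albite: 30.47 × 0.01290 = 0.3931 pbw
  ATH: 28.83 × 0.3477 = 10.02 pbw
  Zircon: 17.00 × 0.001000 = 0.01700 pbw
Total LOI = 10.83 pbw
Glass = batch − LOI = 272.7 − 10.83 = 261.9 pbw

LOI loss = 10.83 pbw; glass = 261.9 pbw; yield = 96.03%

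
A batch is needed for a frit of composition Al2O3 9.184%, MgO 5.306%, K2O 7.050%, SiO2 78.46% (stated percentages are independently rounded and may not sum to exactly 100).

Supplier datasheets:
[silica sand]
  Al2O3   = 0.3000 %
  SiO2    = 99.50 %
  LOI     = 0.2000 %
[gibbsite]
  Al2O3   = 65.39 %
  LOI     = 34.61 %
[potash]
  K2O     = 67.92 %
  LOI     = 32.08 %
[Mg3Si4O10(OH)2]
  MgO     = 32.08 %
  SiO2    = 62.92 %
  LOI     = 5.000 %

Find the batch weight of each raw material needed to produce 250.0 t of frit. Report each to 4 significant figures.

Batch per 250.0 t frit:
  silica sand: 171.0 t
  gibbsite: 34.33 t
  potash: 25.95 t
  Mg3Si4O10(OH)2: 41.35 t
Total batch = 272.6 t; LOI loss = 22.62 t; yield = 91.70%

The whole derivation keeps full precision in all steps — in-progress results are rounded to four significant figures when quoted. Every reported result is rounded only once; derived quantities, which include yield, ignition loss, four oxide percentages, net glass mass, totals, are rebuilt at full float precision, exactly as printed in the question or the answer, from the batch weights per 250.0 t of glass.
Oxide-by-oxide targets in 250.0 t frit:
  Al2O3: 9.184% × 250.0 = 22.96 t
  MgO: 5.306% × 250.0 = 13.26 t
  K2O: 7.050% × 250.0 = 17.62 t
  SiO2: 78.46% × 250.0 = 196.2 t
Per-oxide balance check from the weights as reported, at the basis given (every target is met by its sum modulo rounding of the values):
  Al2O3: 171.0·0.003000 + 34.33·0.6539 = 22.96 t (target 22.96 t)
  MgO: 41.35·0.3208 = 13.27 t (target 13.26 t)
  K2O: 25.95·0.6792 = 17.63 t (target 17.62 t)
  SiO2: 171.0·0.9950 + 41.35·0.6292 = 196.2 t (target 196.2 t)
Glass-mass sanity pass: batch Σ − ignition loss = 250.0 t (targets for the oxides total 250.0 t; stated basis 250.0 t — gaps are rounding artifacts).
Adding the batch up: Σ batch = 272.6 t; ignition loss, Σ(batch × LOI) = 22.62 t; yield: glass divided by total = 91.70%.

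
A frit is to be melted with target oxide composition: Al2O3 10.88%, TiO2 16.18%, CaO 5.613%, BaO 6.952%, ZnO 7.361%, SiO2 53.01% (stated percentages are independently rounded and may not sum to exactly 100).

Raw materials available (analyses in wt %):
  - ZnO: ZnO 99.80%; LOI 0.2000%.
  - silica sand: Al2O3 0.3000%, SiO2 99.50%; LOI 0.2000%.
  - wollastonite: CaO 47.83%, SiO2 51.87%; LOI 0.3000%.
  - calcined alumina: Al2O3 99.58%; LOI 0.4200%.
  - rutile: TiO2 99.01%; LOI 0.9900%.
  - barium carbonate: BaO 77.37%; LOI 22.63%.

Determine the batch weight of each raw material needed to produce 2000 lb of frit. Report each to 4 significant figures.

Intermediates are printed with 4-significant-figure rounding within the worked lines — all arithmetic holds full float precision in all steps; a single rounding yields every reported value; derived quantities, which include glass mass, the totals, the yield, six oxide percentages, LOI, are carried at full precision, as given in question or answer, using the weight values on 2000 lb of glass.
Target masses of each oxide per 2000 lb frit:
  Al2O3: 10.88% × 2000 = 217.6 lb
  TiO2: 16.18% × 2000 = 323.6 lb
  CaO: 5.613% × 2000 = 112.3 lb
  BaO: 6.952% × 2000 = 139.0 lb
  ZnO: 7.361% × 2000 = 147.2 lb
  SiO2: 53.01% × 2000 = 1060 lb
A balance pass over the oxides, with the batch weights as given, against the basis in use (oxide sums agree with the targets inside rounding margins):
  Al2O3: 943.2·0.003000 + 215.7·0.9958 = 217.6 lb (target 217.6 lb)
  TiO2: 326.8·0.9901 = 323.6 lb (target 323.6 lb)
  CaO: 234.7·0.4783 = 112.3 lb (target 112.3 lb)
  BaO: 179.7·0.7737 = 139.0 lb (target 139.0 lb)
  ZnO: 147.5·0.9980 = 147.2 lb (target 147.2 lb)
  SiO2: 943.2·0.9950 + 234.7·0.5187 = 1060 lb (target 1060 lb)
Auditing the glass mass value: net batch after ignition = 2000 lb (oxide target masses add up to 2000 lb; against the stated basis, 2000 lb — any gap is answer rounding).
Total batch = Σ batch = 2048 lb; LOI loss = Σ batch·LOI = 47.69 lb; yield, glass over the total, = 97.67%.

Batch per 2000 lb frit:
  ZnO: 147.5 lb
  silica sand: 943.2 lb
  wollastonite: 234.7 lb
  calcined alumina: 215.7 lb
  rutile: 326.8 lb
  barium carbonate: 179.7 lb
Total batch = 2048 lb; LOI loss = 47.69 lb; yield = 97.67%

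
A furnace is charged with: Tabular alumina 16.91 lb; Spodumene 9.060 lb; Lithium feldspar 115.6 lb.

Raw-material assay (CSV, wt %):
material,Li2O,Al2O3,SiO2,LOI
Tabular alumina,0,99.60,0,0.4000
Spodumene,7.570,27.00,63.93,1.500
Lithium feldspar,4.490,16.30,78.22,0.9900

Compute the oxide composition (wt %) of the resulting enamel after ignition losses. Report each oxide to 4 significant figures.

Mid-chain values are displayed (rounded to 4 significant digits) alongside each step. Full float precision is maintained at all times. Each reported figure is rounded exactly once — derived quantities are re-derived in full float precision (ignition loss, the three compositions, yield, net glass mass, the totals) using the weight values at 140.2 lb of glass as they appear in the question or the answer.
Oxide masses out of the charge:
  Li2O: 9.060·0.07570 + 115.6·0.04490 = 5.876 lb
  Al2O3: 16.91·0.9960 + 9.060·0.2700 + 115.6·0.1630 = 38.13 lb
  SiO2: 9.060·0.6393 + 115.6·0.7822 = 96.21 lb
LOI: 16.91·0.004000 + 9.060·0.01500 + 115.6·0.009900 = 1.348 lb
The glass mass, total less LOI, = 141.6 − 1.348 = 140.2 lb (consistent with Σ oxide mass)
wt % = 100 × oxide mass / glass mass

Glass mass = 140.2 lb (batch 141.6 − LOI 1.348).
Composition: Li2O 4.191%, Al2O3 27.19%, SiO2 68.62%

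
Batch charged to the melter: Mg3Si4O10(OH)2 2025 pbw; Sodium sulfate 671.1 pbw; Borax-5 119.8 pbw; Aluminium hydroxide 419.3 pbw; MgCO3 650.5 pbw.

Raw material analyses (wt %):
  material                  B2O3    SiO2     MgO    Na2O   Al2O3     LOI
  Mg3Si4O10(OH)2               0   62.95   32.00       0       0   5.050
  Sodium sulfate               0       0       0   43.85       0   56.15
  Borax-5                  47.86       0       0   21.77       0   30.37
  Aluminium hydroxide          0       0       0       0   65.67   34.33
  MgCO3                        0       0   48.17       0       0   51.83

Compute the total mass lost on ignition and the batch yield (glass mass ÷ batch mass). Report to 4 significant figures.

LOI loss = 996.6 pbw; glass = 2889 pbw; yield = 74.35%

The whole derivation runs at full float precision in all steps — intermediates are printed (rounded to four significant figures) at each printed step; exactly one rounding is applied to each reported result — derived quantities, which include the five compositions, the yield, the totals, net glass mass, LOI, are computed at exact precision, as they appear in either problem or answer, from the batch weights for 2889 pbw of glass.
Per-material ignition loss:
  Mg3Si4O10(OH)2: 2025 × 0.05050 = 102.3 pbw
  Sodium sulfate: 671.1 × 0.5615 = 376.8 pbw
  Borax-5: 119.8 × 0.3037 = 36.38 pbw
  Aluminium hydroxide: 419.3 × 0.3433 = 143.9 pbw
  MgCO3: 650.5 × 0.5183 = 337.2 pbw
Total LOI = 996.6 pbw
Glass = batch − LOI = 3886 − 996.6 = 2889 pbw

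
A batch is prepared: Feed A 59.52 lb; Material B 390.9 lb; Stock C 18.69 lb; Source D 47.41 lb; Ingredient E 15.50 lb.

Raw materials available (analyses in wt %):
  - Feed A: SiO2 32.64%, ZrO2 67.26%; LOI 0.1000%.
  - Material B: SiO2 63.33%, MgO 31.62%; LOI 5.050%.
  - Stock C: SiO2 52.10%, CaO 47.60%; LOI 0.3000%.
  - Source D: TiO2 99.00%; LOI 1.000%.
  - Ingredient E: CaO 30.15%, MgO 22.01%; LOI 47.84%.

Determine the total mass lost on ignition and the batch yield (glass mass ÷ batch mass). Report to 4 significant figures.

All arithmetic runs at full float precision all the way through. The intermediate values are printed rounded off to 4 significant digits in the printout. Every reported result carries a single rounding; the derived quantities are re-derived at full float precision (five oxide percentages, yield, totals, LOI, glass mass) starting from the weights at 504.3 lb of glass as they appear in problem or answer.
Per-material ignition loss:
  Feed A: 59.52 × 0.001000 = 0.05952 lb
  Material B: 390.9 × 0.05050 = 19.74 lb
  Stock C: 18.69 × 0.003000 = 0.05607 lb
  Source D: 47.41 × 0.01000 = 0.4741 lb
  Ingredient E: 15.50 × 0.4784 = 7.415 lb
Total LOI = 27.75 lb
Glass = batch − LOI = 532.0 − 27.75 = 504.3 lb

LOI loss = 27.75 lb; glass = 504.3 lb; yield = 94.78%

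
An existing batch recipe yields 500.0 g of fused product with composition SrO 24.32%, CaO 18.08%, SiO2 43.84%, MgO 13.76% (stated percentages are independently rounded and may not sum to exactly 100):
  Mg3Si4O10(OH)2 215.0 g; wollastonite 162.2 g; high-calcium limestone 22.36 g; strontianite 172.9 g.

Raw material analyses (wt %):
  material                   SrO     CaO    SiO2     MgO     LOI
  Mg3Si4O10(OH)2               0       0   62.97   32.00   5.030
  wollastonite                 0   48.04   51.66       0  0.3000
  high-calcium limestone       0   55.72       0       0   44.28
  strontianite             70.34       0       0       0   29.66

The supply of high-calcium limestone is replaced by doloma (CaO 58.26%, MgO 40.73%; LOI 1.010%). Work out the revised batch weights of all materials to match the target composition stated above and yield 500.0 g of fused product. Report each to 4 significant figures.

Revised batch per 500.0 g fused product:
  Mg3Si4O10(OH)2: 203.1 g
  wollastonite: 176.8 g
  doloma: 9.382 g
  strontianite: 172.9 g
Total batch = 562.2 g; LOI loss = 62.12 g

Each numeric step keeps exact precision in every operation — the intermediate values are printed rounded to 4 significant figures when written out — each reported result sees exactly one rounding. All derived quantities, which include the totals, ignition loss, yield, glass mass, the four compositions, are recomputed at full float precision, precisely as stated by the problem or the answer, using the weight values for 500.0 g of glass.
Per-oxide target masses for 500.0 g fused product:
  SrO: 24.32% × 500.0 = 121.6 g
  CaO: 18.08% × 500.0 = 90.40 g
  SiO2: 43.84% × 500.0 = 219.2 g
  MgO: 13.76% × 500.0 = 68.80 g
Oxide-by-oxide audit applying the batch weights above, against the basis in use (oxide sums agree with the targets up to rounding of the answer):
  SrO: 172.9·0.7034 = 121.6 g (target 121.6 g)
  CaO: 176.8·0.4804 + 9.382·0.5826 = 90.40 g (target 90.40 g)
  SiO2: 203.1·0.6297 + 176.8·0.5166 = 219.2 g (target 219.2 g)
  MgO: 203.1·0.3200 + 9.382·0.4073 = 68.81 g (target 68.80 g)
Glass mass check: whole batch net of LOI = 500.1 g (the Σ of target masses is 500.0 g; versus the stated basis of 500.0 g — differing by rounding only).
Whole-batch sum: Σ batch = 562.2 g; LOI removed, Σ of batch·LOI: 62.12 g; glass ÷ batch gives a yield of 88.95%.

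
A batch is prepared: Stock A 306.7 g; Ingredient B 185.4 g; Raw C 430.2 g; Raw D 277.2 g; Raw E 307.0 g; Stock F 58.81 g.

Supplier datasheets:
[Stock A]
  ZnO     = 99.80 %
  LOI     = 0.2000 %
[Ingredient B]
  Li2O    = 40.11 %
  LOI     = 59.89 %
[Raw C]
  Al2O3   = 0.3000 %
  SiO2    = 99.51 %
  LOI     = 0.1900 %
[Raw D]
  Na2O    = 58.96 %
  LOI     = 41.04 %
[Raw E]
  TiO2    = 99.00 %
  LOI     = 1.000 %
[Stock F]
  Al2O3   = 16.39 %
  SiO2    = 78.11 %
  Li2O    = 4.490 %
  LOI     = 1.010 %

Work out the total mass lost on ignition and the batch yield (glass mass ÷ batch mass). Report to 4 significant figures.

The intermediate values are shown, with 4-significant-digit rounding, between the steps; every computation keeps full precision all the way through; each reported figure is rounded a single time; derived quantities are recomputed at full float precision (totals, LOI, net glass mass, six oxide percentages, the yield) using the weight values per 1335 g of glass, as given in the problem or the answer.
LOI of each material in turn:
  Stock A: 306.7 × 0.002000 = 0.6134 g
  Ingredient B: 185.4 × 0.5989 = 111.0 g
  Raw C: 430.2 × 0.001900 = 0.8174 g
  Raw D: 277.2 × 0.4104 = 113.8 g
  Raw E: 307.0 × 0.01000 = 3.070 g
  Stock F: 58.81 × 0.01010 = 0.5940 g
Total LOI = 229.9 g
Glass = batch − LOI = 1565 − 229.9 = 1335 g

LOI loss = 229.9 g; glass = 1335 g; yield = 85.31%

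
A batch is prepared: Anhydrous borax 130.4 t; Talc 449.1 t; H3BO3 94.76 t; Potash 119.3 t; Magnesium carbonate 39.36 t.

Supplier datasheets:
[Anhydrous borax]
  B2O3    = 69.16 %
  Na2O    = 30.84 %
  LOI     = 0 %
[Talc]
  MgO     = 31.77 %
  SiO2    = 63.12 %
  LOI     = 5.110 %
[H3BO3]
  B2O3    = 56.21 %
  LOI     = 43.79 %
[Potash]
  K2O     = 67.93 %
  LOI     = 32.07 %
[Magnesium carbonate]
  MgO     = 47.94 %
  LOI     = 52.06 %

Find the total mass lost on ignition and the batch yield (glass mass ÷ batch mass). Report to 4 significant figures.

The intermediate values are shown with 4-significant-digit rounding in the printout; the whole derivation holds exact precision from first step to last. Each reported number is rounded exactly once; all derived quantities, including ignition loss, the totals, five oxide percentages, net glass mass, yield, are carried starting from the weights per 709.7 t of glass in exact precision exactly as shown in question or answer.
LOI of each material in turn:
  Anhydrous borax: 130.4 × 0 = 0 t
  Talc: 449.1 × 0.05110 = 22.95 t
  H3BO3: 94.76 × 0.4379 = 41.50 t
  Potash: 119.3 × 0.3207 = 38.26 t
  Magnesium carbonate: 39.36 × 0.5206 = 20.49 t
Total LOI = 123.2 t
Glass = batch − LOI = 832.9 − 123.2 = 709.7 t

LOI loss = 123.2 t; glass = 709.7 t; yield = 85.21%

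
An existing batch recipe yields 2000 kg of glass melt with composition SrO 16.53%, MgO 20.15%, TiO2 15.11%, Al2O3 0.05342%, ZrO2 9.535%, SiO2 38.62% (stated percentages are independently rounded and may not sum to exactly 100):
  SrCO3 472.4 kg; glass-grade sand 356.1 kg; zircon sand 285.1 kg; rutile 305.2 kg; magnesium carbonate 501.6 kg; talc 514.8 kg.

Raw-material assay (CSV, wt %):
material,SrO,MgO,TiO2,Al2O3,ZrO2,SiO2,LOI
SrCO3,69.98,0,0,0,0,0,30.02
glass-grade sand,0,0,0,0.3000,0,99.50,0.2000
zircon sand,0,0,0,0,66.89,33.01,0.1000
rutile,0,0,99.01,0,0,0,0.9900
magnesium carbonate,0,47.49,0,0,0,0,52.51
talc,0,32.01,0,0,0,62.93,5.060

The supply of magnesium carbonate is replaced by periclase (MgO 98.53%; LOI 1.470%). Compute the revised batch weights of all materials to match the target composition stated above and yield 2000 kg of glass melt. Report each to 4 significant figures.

Revised batch per 2000 kg glass melt:
  SrCO3: 472.4 kg
  glass-grade sand: 356.1 kg
  zircon sand: 285.1 kg
  rutile: 305.2 kg
  periclase: 241.8 kg
  talc: 514.8 kg
Total batch = 2175 kg; LOI loss = 175.4 kg

The working math maintains exact precision through the solve — the intermediate values are printed rounded to four significant digits across the worked steps; exactly one rounding is applied to every reported result — the derived quantities (yield, LOI, totals, net glass mass, six oxide percentages) are computed starting from the weights at 2000 kg of glass at full float precision exactly as shown in the problem or answer text.
Target masses of each oxide per 2000 kg glass melt:
  SrO: 16.53% × 2000 = 330.6 kg
  MgO: 20.15% × 2000 = 403.0 kg
  TiO2: 15.11% × 2000 = 302.2 kg
  Al2O3: 0.05342% × 2000 = 1.068 kg
  ZrO2: 9.535% × 2000 = 190.7 kg
  SiO2: 38.62% × 2000 = 772.4 kg
Sums-versus-targets review given the weights on record, for the quoted basis mass (target by target, the sums agree net of answer rounding effects):
  SrO: 472.4·0.6998 = 330.6 kg (target 330.6 kg)
  MgO: 241.8·0.9853 + 514.8·0.3201 = 403.0 kg (target 403.0 kg)
  TiO2: 305.2·0.9901 = 302.2 kg (target 302.2 kg)
  Al2O3: 356.1·0.003000 = 1.068 kg (target 1.068 kg)
  ZrO2: 285.1·0.6689 = 190.7 kg (target 190.7 kg)
  SiO2: 356.1·0.9950 + 285.1·0.3301 + 514.8·0.6293 = 772.4 kg (target 772.4 kg)
Glass-mass sanity pass: the batch minus its LOI: 2000 kg (the Σ of target masses is 2000 kg; against the stated basis, 2000 kg — differing by rounding only).
Whole-batch sum: Σ batch = 2175 kg; ignition loss, Σ(batch × LOI) = 175.4 kg; yield, glass over the total, = 91.94%.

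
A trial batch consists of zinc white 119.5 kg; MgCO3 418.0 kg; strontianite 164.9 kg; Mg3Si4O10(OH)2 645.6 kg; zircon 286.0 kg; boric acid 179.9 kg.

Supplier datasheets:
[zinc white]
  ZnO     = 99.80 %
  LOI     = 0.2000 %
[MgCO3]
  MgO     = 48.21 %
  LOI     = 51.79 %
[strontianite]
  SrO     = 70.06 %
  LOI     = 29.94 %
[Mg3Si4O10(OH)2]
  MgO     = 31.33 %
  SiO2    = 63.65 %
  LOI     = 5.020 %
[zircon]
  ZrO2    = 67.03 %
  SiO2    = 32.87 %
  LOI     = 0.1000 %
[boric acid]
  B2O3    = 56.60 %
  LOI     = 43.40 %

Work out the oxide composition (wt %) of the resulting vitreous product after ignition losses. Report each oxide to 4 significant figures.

Full float precision is held all the way through. Values along the way are shown with 4-significant-figure rounding on the page; exactly one rounding goes into every reported result; the derived quantities are computed from the weighed amounts per 1437 kg of glass in exact precision (six oxide percentages, the totals, LOI, the yield, net glass mass) as they appear in question or answer.
What the batch supplies per oxide:
  SrO: 164.9·0.7006 = 115.5 kg
  MgO: 418.0·0.4821 + 645.6·0.3133 = 403.8 kg
  ZrO2: 286.0·0.6703 = 191.7 kg
  ZnO: 119.5·0.9980 = 119.3 kg
  B2O3: 179.9·0.5660 = 101.8 kg
  SiO2: 645.6·0.6365 + 286.0·0.3287 = 504.9 kg
LOI: 119.5·0.002000 + 418.0·0.5179 + 164.9·0.2994 + 645.6·0.05020 + 286.0·0.001000 + 179.9·0.4340 = 376.9 kg
Glass mass = batch − LOI = 1814 − 376.9 = 1437 kg (the oxide masses sum to this)
each oxide over glass, ×100, is wt %

Glass mass = 1437 kg (batch 1814 − LOI 376.9).
Composition: SrO 8.039%, MgO 28.10%, ZrO2 13.34%, ZnO 8.299%, B2O3 7.086%, SiO2 35.14%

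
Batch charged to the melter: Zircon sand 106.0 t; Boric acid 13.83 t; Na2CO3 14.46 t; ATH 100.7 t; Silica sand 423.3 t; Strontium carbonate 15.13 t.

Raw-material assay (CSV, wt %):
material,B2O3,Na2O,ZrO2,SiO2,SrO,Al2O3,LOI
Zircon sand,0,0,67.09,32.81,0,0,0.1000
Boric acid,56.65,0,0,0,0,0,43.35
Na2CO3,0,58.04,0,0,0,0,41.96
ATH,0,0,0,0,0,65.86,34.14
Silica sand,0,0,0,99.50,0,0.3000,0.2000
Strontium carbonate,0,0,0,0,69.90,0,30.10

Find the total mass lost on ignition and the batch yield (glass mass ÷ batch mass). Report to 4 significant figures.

LOI loss = 51.95 t; glass = 621.5 t; yield = 92.29%

Working values are displayed, rounded to 4 significant figures, on the page — full float precision is kept at every stage. Every reported result is rounded a single time; derived quantities (the totals, ignition loss, glass mass, six oxide percentages, the yield) are rebuilt in full float precision starting from the weights at 621.5 t of glass, as quoted within either problem or answer.
Loss on ignition, line by line:
  Zircon sand: 106.0 × 0.001000 = 0.1060 t
  Boric acid: 13.83 × 0.4335 = 5.995 t
  Na2CO3: 14.46 × 0.4196 = 6.067 t
  ATH: 100.7 × 0.3414 = 34.38 t
  Silica sand: 423.3 × 0.002000 = 0.8466 t
  Strontium carbonate: 15.13 × 0.3010 = 4.554 t
Total LOI = 51.95 t
Glass = batch − LOI = 673.4 − 51.95 = 621.5 t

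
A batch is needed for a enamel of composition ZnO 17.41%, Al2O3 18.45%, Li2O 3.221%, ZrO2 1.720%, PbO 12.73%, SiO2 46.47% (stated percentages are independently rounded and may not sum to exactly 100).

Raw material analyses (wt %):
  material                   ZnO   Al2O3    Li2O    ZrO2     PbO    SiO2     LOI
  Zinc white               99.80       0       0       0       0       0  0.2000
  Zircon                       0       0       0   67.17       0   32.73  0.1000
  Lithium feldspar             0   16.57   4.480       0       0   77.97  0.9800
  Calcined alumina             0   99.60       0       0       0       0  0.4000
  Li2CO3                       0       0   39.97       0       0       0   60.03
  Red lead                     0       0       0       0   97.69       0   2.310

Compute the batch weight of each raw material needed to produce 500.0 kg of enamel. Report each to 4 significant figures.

Batch per 500.0 kg enamel:
  Zinc white: 87.22 kg
  Zircon: 12.80 kg
  Lithium feldspar: 292.6 kg
  Calcined alumina: 43.94 kg
  Li2CO3: 7.494 kg
  Red lead: 65.16 kg
Total batch = 509.2 kg; LOI loss = 9.234 kg; yield = 98.19%

Mid-chain values are shown, with 4-significant-figure rounding, when written out. All arithmetic holds exact precision end to end; each reported figure is rounded a single time — derived quantities, which include the totals, glass mass, the yield, six oxide percentages, LOI, are carried in full precision, exactly as printed in the question or the answer, from the batch weights at 500.0 kg of glass.
Target masses of each oxide per 500.0 kg enamel:
  ZnO: 17.41% × 500.0 = 87.05 kg
  Al2O3: 18.45% × 500.0 = 92.25 kg
  Li2O: 3.221% × 500.0 = 16.10 kg
  ZrO2: 1.720% × 500.0 = 8.600 kg
  PbO: 12.73% × 500.0 = 63.65 kg
  SiO2: 46.47% × 500.0 = 232.4 kg
Oxide-by-oxide audit working from each reported weight, for the quoted basis mass (oxide sums agree with the targets within answer rounding):
  ZnO: 87.22·0.9980 = 87.05 kg (target 87.05 kg)
  Al2O3: 292.6·0.1657 + 43.94·0.9960 = 92.25 kg (target 92.25 kg)
  Li2O: 292.6·0.04480 + 7.494·0.3997 = 16.10 kg (target 16.10 kg)
  ZrO2: 12.80·0.6717 = 8.598 kg (target 8.600 kg)
  PbO: 65.16·0.9769 = 63.65 kg (target 63.65 kg)
  SiO2: 12.80·0.3273 + 292.6·0.7797 = 232.3 kg (target 232.4 kg)
Glass-mass bookkeeping: Σ batch − LOI loss = 500.0 kg (summing oxide targets gives 500.0 kg; with the basis standing at 500.0 kg — a pure rounding effect).
Batch grand total — Σ batch = 509.2 kg; ignition loss, Σ(batch × LOI) = 9.234 kg; yield = glass ÷ total batch = 98.19%.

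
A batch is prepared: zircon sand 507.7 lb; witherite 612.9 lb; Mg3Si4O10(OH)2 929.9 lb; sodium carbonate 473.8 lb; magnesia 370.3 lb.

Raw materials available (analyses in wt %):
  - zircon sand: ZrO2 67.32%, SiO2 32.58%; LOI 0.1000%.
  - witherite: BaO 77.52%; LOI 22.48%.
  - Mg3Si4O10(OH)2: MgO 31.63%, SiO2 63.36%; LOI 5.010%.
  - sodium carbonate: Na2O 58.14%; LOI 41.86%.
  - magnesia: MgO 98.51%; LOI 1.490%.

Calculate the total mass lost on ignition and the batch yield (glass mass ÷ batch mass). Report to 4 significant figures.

LOI loss = 388.7 lb; glass = 2506 lb; yield = 86.57%

Working values appear rounded to four significant figures in the working. Each numeric step maintains full precision in every operation; exactly one rounding lands on each reported result — derived quantities, including glass mass, ignition loss, five oxide percentages, the totals, yield, are rebuilt from the weighed amounts per 2506 lb of glass at full float precision as written in the question or the answer.
Each material's LOI contribution:
  zircon sand: 507.7 × 0.001000 = 0.5077 lb
  witherite: 612.9 × 0.2248 = 137.8 lb
  Mg3Si4O10(OH)2: 929.9 × 0.05010 = 46.59 lb
  sodium carbonate: 473.8 × 0.4186 = 198.3 lb
  magnesia: 370.3 × 0.01490 = 5.517 lb
Total LOI = 388.7 lb
Glass = batch − LOI = 2895 − 388.7 = 2506 lb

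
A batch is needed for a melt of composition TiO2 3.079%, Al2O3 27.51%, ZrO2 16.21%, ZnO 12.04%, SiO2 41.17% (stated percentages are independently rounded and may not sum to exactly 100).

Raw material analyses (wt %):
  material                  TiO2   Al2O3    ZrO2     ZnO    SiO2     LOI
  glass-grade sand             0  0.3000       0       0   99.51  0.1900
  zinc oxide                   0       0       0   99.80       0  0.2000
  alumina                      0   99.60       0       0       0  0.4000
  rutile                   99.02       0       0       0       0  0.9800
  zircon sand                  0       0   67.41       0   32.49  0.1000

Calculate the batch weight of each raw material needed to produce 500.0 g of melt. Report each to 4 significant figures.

Batch per 500.0 g melt:
  glass-grade sand: 167.6 g
  zinc oxide: 60.32 g
  alumina: 137.6 g
  rutile: 15.55 g
  zircon sand: 120.2 g
Total batch = 501.3 g; LOI loss = 1.262 g; yield = 99.75%

Full precision is held from start to finish — values along the way appear rounded to four significant digits when written out — every reported number is rounded a single time; the derived quantities are recomputed at full float precision (LOI, totals, glass mass, five oxide percentages, the yield) using the weight values per 500.0 g of glass, exactly as printed in either problem or answer.
Oxide-by-oxide targets in 500.0 g melt:
  TiO2: 3.079% × 500.0 = 15.40 g
  Al2O3: 27.51% × 500.0 = 137.6 g
  ZrO2: 16.21% × 500.0 = 81.05 g
  ZnO: 12.04% × 500.0 = 60.20 g
  SiO2: 41.17% × 500.0 = 205.8 g
Balance tally, oxide-wise, with the batch weights as given, for the quoted basis mass (oxide sums agree with the targets given rounding of the digits):
  TiO2: 15.55·0.9902 = 15.40 g (target 15.40 g)
  Al2O3: 167.6·0.003000 + 137.6·0.9960 = 137.6 g (target 137.6 g)
  ZrO2: 120.2·0.6741 = 81.03 g (target 81.05 g)
  ZnO: 60.32·0.9980 = 60.20 g (target 60.20 g)
  SiO2: 167.6·0.9951 + 120.2·0.3249 = 205.8 g (target 205.8 g)
Auditing the glass mass value: whole batch net of LOI = 500.0 g (per-oxide target masses sum to 500.0 g; basis as stated: 500.0 g — gaps are rounding artifacts).
Adding the batch up: Σ batch = 501.3 g; Σ batch·LOI gives LOI loss = 1.262 g; the yield ratio, glass ÷ batch: 99.75%.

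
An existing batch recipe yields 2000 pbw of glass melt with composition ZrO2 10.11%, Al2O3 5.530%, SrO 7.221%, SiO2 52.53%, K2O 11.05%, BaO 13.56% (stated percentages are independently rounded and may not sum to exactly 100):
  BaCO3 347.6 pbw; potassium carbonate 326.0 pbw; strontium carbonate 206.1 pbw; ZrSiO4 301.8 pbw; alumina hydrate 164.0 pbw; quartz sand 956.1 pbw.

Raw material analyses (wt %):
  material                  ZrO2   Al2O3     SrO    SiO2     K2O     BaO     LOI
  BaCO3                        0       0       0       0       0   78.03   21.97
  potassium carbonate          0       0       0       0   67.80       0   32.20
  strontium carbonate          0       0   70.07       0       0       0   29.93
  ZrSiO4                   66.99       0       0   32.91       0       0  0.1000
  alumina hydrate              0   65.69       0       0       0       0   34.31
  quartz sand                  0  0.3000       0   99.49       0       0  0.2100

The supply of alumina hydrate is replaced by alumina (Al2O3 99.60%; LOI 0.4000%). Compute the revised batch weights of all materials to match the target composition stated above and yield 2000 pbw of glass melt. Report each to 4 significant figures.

Each numeric step carries full float precision end to end. Mid-chain values are displayed (rounded to 4 significant figures) in the printout; exactly one rounding is applied to each reported number. Derived quantities are computed at full float precision (totals, net glass mass, yield, LOI, the six compositions) using the weight values at 2000 pbw of glass as quoted within either problem or answer.
Oxide-by-oxide targets in 2000 pbw glass melt:
  ZrO2: 10.11% × 2000 = 202.2 pbw
  Al2O3: 5.530% × 2000 = 110.6 pbw
  SrO: 7.221% × 2000 = 144.4 pbw
  SiO2: 52.53% × 2000 = 1051 pbw
  K2O: 11.05% × 2000 = 221.0 pbw
  BaO: 13.56% × 2000 = 271.2 pbw
Mass-balance tally per oxide working from each reported weight, for the quoted basis mass (each sum matches its target mass modulo rounding of the values):
  ZrO2: 301.8·0.6699 = 202.2 pbw (target 202.2 pbw)
  Al2O3: 108.2·0.9960 + 956.1·0.003000 = 110.6 pbw (target 110.6 pbw)
  SrO: 206.1·0.7007 = 144.4 pbw (target 144.4 pbw)
  SiO2: 301.8·0.3291 + 956.1·0.9949 = 1051 pbw (target 1051 pbw)
  K2O: 326.0·0.6780 = 221.0 pbw (target 221.0 pbw)
  BaO: 347.6·0.7803 = 271.2 pbw (target 271.2 pbw)
Glass mass check: total charge less LOI = 2000 pbw (per-oxide target masses sum to 2000 pbw; the stated basis being 2000 pbw — differing by rounding only).
Summing the batch: Σ batch = 2246 pbw; ignition loss, Σ(batch × LOI) = 245.8 pbw; as yield: glass ÷ batch → 89.06%.

Revised batch per 2000 pbw glass melt:
  BaCO3: 347.6 pbw
  potassium carbonate: 326.0 pbw
  strontium carbonate: 206.1 pbw
  ZrSiO4: 301.8 pbw
  alumina: 108.2 pbw
  quartz sand: 956.1 pbw
Total batch = 2246 pbw; LOI loss = 245.8 pbw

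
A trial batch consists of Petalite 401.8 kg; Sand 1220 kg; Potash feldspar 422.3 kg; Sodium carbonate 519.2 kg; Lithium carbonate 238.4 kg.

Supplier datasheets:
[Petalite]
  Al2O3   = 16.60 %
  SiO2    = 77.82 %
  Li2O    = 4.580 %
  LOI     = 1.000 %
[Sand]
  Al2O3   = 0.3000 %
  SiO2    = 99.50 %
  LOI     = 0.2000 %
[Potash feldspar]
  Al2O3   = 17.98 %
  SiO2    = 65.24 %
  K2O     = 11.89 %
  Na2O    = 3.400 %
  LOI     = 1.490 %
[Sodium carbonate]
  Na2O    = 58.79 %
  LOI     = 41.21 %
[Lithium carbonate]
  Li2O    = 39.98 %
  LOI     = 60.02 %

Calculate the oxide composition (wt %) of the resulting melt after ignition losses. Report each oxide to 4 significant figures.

The whole derivation maintains full precision all the way through. In-progress results appear with 4-significant-digit rounding on the page. Every reported figure undergoes a single rounding — derived quantities, which include net glass mass, the totals, the yield, the five compositions, ignition loss, are re-derived in full float precision, as they appear in either problem or answer, using the weight values at 2432 kg of glass.
Per-oxide mass from batch:
  Al2O3: 401.8·0.1660 + 1220·0.003000 + 422.3·0.1798 = 146.3 kg
  SiO2: 401.8·0.7782 + 1220·0.9950 + 422.3·0.6524 = 1802 kg
  K2O: 422.3·0.1189 = 50.21 kg
  Na2O: 422.3·0.03400 + 519.2·0.5879 = 319.6 kg
  Li2O: 401.8·0.04580 + 238.4·0.3998 = 113.7 kg
LOI: 401.8·0.01000 + 1220·0.002000 + 422.3·0.01490 + 519.2·0.4121 + 238.4·0.6002 = 369.8 kg
Glass mass = batch − LOI = 2802 − 369.8 = 2432 kg (= the summed oxide contributions)
wt % = 100 × oxide mass / glass mass

Glass mass = 2432 kg (batch 2802 − LOI 369.8).
Composition: Al2O3 6.015%, SiO2 74.10%, K2O 2.065%, Na2O 13.14%, Li2O 4.676%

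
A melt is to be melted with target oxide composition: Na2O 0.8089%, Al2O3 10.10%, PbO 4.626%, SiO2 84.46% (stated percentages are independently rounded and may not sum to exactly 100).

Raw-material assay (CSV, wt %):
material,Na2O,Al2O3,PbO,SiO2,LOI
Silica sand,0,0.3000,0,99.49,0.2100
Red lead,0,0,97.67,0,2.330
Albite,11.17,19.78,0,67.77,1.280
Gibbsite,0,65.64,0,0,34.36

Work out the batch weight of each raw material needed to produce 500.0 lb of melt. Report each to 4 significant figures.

Batch per 500.0 lb melt:
  Silica sand: 399.8 lb
  Red lead: 23.68 lb
  Albite: 36.21 lb
  Gibbsite: 64.20 lb
Total batch = 523.9 lb; LOI loss = 23.91 lb; yield = 95.44%

Intermediates are displayed with 4-significant-figure rounding alongside each step; each numeric step carries full precision from start to finish. Every reported figure is rounded once only — all derived quantities are computed starting from the weights per 500.0 lb of glass at exact precision (yield, four oxide percentages, the totals, glass mass, ignition loss) precisely as stated by either problem or answer.
Per-oxide target masses for 500.0 lb melt:
  Na2O: 0.8089% × 500.0 = 4.044 lb
  Al2O3: 10.10% × 500.0 = 50.50 lb
  PbO: 4.626% × 500.0 = 23.13 lb
  SiO2: 84.46% × 500.0 = 422.3 lb
Verifying the oxide balance on the weights just shown, per the basis as stated (oxide sums agree with the targets inside rounding margins):
  Na2O: 36.21·0.1117 = 4.045 lb (target 4.044 lb)
  Al2O3: 399.8·0.003000 + 36.21·0.1978 + 64.20·0.6564 = 50.50 lb (target 50.50 lb)
  PbO: 23.68·0.9767 = 23.13 lb (target 23.13 lb)
  SiO2: 399.8·0.9949 + 36.21·0.6777 = 422.3 lb (target 422.3 lb)
Glass-mass bookkeeping: Σ batch − LOI loss = 500.0 lb (per-oxide target masses sum to 500.0 lb; with the basis standing at 500.0 lb — rounding explains the deltas).
Batch total: Σ batch = 523.9 lb; loss to ignition Σ batch·LOI = 23.91 lb; yield, glass over the total, = 95.44%.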